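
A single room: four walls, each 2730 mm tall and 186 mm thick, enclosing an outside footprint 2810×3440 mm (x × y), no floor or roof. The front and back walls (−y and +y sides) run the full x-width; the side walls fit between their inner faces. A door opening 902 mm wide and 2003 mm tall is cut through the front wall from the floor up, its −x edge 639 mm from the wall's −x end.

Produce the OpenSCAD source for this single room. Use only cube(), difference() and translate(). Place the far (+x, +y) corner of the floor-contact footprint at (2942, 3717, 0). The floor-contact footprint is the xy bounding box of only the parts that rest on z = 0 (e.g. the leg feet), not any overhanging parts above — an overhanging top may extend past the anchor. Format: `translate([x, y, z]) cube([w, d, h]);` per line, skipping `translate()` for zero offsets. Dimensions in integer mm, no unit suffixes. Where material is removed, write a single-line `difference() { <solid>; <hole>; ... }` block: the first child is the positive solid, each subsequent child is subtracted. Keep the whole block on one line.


difference() { translate([132, 277, 0]) cube([2810, 186, 2730]); translate([771, 277, 0]) cube([902, 186, 2003]); }
translate([132, 3531, 0]) cube([2810, 186, 2730]);
translate([132, 463, 0]) cube([186, 3068, 2730]);
translate([2756, 463, 0]) cube([186, 3068, 2730]);


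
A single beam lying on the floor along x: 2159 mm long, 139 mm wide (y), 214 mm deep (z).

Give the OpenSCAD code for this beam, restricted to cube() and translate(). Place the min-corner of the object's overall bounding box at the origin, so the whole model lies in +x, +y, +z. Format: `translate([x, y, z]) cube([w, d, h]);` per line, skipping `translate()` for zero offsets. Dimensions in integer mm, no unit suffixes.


cube([2159, 139, 214]);


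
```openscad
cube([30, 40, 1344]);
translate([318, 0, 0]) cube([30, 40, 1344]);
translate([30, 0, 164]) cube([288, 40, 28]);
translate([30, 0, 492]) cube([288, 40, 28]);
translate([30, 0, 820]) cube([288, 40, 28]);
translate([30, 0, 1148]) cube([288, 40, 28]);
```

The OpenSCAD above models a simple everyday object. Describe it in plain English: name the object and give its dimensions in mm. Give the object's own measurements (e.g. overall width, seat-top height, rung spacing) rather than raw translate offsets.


A straight ladder. Two 30×40 mm vertical rails, 1344 mm tall, stand 348 mm apart (outside-to-outside) with their front faces coplanar on the −y side. 4 rungs, each 40 mm deep and 28 mm tall, span between the inner faces of the rails, front faces flush with the rails. The lowest rung's underside is at z = 164 mm and rungs are spaced 328 mm apart (underside to underside).


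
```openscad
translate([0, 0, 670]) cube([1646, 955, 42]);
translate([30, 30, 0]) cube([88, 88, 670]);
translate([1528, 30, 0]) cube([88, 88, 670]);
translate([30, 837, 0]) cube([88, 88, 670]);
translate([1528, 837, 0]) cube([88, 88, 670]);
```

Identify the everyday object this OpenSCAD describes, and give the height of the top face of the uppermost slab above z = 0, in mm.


A table. The table height is 712 mm.

A 1646×955×42 slab sits at z = 670 on four 88 mm square posts — a table. The top surface is at 670 + 42 = 712 mm.


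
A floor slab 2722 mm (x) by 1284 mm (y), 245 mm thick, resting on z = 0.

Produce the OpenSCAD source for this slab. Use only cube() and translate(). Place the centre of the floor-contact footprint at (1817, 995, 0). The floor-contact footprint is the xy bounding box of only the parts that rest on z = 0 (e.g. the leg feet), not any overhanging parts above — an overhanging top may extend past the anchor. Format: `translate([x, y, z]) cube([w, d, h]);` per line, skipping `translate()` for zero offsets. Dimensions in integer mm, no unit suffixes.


translate([456, 353, 0]) cube([2722, 1284, 245]);


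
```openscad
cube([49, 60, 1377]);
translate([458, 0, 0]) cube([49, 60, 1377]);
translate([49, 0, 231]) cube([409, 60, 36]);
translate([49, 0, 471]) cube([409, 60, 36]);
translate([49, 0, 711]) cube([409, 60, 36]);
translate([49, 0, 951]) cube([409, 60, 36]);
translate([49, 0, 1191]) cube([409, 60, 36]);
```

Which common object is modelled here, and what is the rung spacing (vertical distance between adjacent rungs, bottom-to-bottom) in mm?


A ladder. The rung spacing is 240 mm.

Two tall 49×60 posts with 5 short bars between them — a ladder. Adjacent rungs sit at z = 231 and z = 471, so the spacing is 471 − 231 = 240 mm.


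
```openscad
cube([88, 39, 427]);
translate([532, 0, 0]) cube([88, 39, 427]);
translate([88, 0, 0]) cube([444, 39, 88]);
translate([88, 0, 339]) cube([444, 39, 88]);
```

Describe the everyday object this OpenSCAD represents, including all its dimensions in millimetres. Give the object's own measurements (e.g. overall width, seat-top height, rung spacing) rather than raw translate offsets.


A rectangular picture frame lying in the x–z plane (depth along y). The opening is 444 mm wide (x) by 251 mm tall (z), surrounded by a border 88 mm wide on all four sides. The frame is 39 mm deep and is made of two full-height vertical stiles with two horizontal rails fitted between them.


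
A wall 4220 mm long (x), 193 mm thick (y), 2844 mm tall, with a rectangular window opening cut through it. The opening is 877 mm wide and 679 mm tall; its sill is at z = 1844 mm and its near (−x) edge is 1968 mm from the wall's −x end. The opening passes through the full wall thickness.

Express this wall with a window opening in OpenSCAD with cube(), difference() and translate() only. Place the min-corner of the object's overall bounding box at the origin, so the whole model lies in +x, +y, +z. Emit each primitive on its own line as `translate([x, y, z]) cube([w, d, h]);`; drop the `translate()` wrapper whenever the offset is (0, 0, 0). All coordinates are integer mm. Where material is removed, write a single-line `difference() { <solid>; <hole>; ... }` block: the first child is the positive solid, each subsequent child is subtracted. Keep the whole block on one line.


difference() { cube([4220, 193, 2844]); translate([1968, 0, 1844]) cube([877, 193, 679]); }


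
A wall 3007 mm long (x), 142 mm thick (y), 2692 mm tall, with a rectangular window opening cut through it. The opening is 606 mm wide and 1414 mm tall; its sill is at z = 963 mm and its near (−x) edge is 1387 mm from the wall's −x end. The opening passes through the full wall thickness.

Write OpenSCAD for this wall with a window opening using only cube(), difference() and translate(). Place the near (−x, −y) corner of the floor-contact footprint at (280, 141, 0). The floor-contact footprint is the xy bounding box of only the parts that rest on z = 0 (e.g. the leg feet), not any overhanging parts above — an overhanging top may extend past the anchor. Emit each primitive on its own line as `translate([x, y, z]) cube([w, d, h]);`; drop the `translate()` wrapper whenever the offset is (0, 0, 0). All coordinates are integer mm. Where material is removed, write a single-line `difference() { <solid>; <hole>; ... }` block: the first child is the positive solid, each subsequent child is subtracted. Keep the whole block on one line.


difference() { translate([280, 141, 0]) cube([3007, 142, 2692]); translate([1667, 141, 963]) cube([606, 142, 1414]); }


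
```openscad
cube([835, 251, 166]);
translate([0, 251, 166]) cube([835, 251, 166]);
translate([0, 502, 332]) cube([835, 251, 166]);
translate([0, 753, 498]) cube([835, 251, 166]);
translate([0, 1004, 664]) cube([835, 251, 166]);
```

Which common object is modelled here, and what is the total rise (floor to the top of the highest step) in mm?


A staircase. The total rise is 830 mm.

5 identical blocks, each offset up and back from the previous — a staircase. Each step is 166 mm tall and there are 5 of them, so the total rise is 5 × 166 = 830 mm.


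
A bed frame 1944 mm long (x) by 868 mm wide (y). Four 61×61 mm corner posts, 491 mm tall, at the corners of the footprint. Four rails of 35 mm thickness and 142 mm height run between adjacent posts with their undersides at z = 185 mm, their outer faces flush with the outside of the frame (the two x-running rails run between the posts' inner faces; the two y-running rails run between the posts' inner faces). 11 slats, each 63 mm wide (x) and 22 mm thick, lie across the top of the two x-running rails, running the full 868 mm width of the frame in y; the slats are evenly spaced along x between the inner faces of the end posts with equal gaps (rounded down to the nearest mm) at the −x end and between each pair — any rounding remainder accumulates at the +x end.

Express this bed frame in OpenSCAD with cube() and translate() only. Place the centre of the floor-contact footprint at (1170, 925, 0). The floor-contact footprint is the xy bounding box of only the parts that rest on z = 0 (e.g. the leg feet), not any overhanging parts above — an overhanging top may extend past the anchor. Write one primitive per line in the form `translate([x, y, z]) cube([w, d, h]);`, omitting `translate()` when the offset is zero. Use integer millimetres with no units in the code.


translate([198, 491, 0]) cube([61, 61, 491]);
translate([198, 1298, 0]) cube([61, 61, 491]);
translate([2081, 491, 0]) cube([61, 61, 491]);
translate([2081, 1298, 0]) cube([61, 61, 491]);
translate([259, 491, 185]) cube([1822, 35, 142]);
translate([259, 1324, 185]) cube([1822, 35, 142]);
translate([198, 552, 185]) cube([35, 746, 142]);
translate([2107, 552, 185]) cube([35, 746, 142]);
translate([353, 491, 327]) cube([63, 868, 22]);
translate([510, 491, 327]) cube([63, 868, 22]);
translate([667, 491, 327]) cube([63, 868, 22]);
translate([824, 491, 327]) cube([63, 868, 22]);
translate([981, 491, 327]) cube([63, 868, 22]);
translate([1138, 491, 327]) cube([63, 868, 22]);
translate([1295, 491, 327]) cube([63, 868, 22]);
translate([1452, 491, 327]) cube([63, 868, 22]);
translate([1609, 491, 327]) cube([63, 868, 22]);
translate([1766, 491, 327]) cube([63, 868, 22]);
translate([1923, 491, 327]) cube([63, 868, 22]);


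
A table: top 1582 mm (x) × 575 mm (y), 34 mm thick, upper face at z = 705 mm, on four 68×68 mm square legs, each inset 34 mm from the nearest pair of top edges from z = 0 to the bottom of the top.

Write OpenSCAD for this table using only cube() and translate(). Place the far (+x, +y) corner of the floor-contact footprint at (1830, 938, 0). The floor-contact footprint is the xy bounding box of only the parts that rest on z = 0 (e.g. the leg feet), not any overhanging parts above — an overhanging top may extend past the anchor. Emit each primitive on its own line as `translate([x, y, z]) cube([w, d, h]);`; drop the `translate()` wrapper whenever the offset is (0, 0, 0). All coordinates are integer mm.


// leg_h = 705 - 34 = 671
translate([282, 397, 671]) cube([1582, 575, 34]);
translate([316, 431, 0]) cube([68, 68, 671]);
translate([1762, 431, 0]) cube([68, 68, 671]);
translate([316, 870, 0]) cube([68, 68, 671]);
translate([1762, 870, 0]) cube([68, 68, 671]);


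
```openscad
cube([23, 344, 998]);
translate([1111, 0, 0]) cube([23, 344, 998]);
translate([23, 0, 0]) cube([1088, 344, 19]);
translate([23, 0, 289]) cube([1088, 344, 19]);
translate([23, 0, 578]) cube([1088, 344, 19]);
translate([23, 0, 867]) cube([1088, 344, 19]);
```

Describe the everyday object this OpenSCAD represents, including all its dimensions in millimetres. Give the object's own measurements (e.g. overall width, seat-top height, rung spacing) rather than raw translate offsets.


An open bookshelf. Two side panels, each 23 mm thick, 344 mm deep and 998 mm tall, stand 1134 mm apart (outside-to-outside). Between them sit 4 shelves, each 19 mm thick and 344 mm deep, spanning the full gap between the sides. The bottom shelf rests on the floor (its underside at z = 0) and the clear gap between one shelf's top and the next shelf's underside is 270 mm.


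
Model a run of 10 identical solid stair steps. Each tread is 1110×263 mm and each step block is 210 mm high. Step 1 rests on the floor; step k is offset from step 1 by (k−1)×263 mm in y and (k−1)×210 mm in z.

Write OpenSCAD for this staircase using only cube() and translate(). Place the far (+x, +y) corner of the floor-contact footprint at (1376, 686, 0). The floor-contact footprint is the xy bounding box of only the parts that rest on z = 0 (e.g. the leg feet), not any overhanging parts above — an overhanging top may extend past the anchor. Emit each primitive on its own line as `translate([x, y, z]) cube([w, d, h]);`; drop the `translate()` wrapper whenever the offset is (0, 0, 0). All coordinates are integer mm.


translate([266, 423, 0]) cube([1110, 263, 210]);
translate([266, 686, 210]) cube([1110, 263, 210]);
translate([266, 949, 420]) cube([1110, 263, 210]);
translate([266, 1212, 630]) cube([1110, 263, 210]);
translate([266, 1475, 840]) cube([1110, 263, 210]);
translate([266, 1738, 1050]) cube([1110, 263, 210]);
translate([266, 2001, 1260]) cube([1110, 263, 210]);
translate([266, 2264, 1470]) cube([1110, 263, 210]);
translate([266, 2527, 1680]) cube([1110, 263, 210]);
translate([266, 2790, 1890]) cube([1110, 263, 210]);


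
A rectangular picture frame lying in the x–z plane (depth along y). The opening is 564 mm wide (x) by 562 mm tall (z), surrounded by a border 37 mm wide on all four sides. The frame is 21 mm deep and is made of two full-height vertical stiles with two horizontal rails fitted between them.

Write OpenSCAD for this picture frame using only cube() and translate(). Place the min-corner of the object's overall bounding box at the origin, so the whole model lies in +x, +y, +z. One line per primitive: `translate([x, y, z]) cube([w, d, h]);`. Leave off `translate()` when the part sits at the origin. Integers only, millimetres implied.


cube([37, 21, 636]);
translate([601, 0, 0]) cube([37, 21, 636]);
translate([37, 0, 0]) cube([564, 21, 37]);
translate([37, 0, 599]) cube([564, 21, 37]);


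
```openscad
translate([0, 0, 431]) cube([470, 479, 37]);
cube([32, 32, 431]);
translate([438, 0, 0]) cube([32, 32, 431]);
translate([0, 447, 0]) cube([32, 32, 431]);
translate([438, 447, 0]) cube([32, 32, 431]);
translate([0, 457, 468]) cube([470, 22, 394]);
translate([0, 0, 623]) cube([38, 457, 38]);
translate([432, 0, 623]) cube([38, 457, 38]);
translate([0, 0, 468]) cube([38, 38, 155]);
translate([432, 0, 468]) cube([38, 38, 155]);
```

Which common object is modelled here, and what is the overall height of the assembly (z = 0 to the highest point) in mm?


A chair. The overall height is 862 mm.

A slab on four corner posts with a tall panel at the back — a chair. The seat slab sits at z = 431 with thickness 37, and the 394 mm backrest starts at the seat top, so the overall height is 431 + 37 + 394 = 862 mm.


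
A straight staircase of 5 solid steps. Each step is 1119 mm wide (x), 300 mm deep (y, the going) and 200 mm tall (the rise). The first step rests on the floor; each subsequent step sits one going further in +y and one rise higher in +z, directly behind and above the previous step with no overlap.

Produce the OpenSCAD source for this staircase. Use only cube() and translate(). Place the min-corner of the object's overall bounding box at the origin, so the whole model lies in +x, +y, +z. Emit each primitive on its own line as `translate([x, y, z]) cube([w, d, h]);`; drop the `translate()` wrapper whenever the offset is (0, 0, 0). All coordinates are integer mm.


cube([1119, 300, 200]);
translate([0, 300, 200]) cube([1119, 300, 200]);
translate([0, 600, 400]) cube([1119, 300, 200]);
translate([0, 900, 600]) cube([1119, 300, 200]);
translate([0, 1200, 800]) cube([1119, 300, 200]);


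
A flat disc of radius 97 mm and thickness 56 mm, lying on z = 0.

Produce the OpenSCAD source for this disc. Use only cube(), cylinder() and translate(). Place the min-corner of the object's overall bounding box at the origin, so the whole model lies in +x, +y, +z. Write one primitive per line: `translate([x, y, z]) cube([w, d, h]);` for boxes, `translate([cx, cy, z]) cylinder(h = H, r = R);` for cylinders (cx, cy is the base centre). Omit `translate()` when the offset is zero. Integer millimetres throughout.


translate([97, 97, 0]) cylinder(h = 56, r = 97);


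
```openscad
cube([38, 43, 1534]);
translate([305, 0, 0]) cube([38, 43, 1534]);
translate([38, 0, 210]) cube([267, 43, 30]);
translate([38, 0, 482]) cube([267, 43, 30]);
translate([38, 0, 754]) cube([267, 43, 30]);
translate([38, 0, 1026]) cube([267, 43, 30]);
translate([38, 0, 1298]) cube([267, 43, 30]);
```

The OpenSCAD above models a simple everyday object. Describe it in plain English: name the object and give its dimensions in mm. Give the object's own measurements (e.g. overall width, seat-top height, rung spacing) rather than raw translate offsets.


A straight ladder. Two 38×43 mm vertical rails, 1534 mm tall, stand 343 mm apart (outside-to-outside) with their front faces coplanar on the −y side. 5 rungs, each 43 mm deep and 30 mm tall, span between the inner faces of the rails, front faces flush with the rails. The lowest rung's underside is at z = 210 mm and rungs are spaced 272 mm apart (underside to underside).


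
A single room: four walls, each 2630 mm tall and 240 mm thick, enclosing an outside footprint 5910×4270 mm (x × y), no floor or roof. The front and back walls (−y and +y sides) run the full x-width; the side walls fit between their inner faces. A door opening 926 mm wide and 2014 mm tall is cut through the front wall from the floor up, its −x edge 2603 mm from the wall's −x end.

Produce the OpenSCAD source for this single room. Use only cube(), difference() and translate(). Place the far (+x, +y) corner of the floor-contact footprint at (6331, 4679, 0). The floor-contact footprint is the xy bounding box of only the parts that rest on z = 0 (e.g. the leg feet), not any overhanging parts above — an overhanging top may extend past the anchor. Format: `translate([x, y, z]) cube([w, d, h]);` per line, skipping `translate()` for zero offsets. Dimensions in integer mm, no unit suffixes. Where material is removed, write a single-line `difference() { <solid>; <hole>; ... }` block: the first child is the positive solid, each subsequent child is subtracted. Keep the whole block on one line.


difference() { translate([421, 409, 0]) cube([5910, 240, 2630]); translate([3024, 409, 0]) cube([926, 240, 2014]); }
translate([421, 4439, 0]) cube([5910, 240, 2630]);
translate([421, 649, 0]) cube([240, 3790, 2630]);
translate([6091, 649, 0]) cube([240, 3790, 2630]);


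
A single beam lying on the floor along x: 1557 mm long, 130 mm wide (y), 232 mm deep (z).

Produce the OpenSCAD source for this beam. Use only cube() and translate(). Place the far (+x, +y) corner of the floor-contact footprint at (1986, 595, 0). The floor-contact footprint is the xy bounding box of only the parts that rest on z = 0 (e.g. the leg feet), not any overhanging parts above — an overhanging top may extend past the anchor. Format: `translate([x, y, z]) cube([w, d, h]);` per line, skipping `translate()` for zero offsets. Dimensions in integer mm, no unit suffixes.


translate([429, 465, 0]) cube([1557, 130, 232]);


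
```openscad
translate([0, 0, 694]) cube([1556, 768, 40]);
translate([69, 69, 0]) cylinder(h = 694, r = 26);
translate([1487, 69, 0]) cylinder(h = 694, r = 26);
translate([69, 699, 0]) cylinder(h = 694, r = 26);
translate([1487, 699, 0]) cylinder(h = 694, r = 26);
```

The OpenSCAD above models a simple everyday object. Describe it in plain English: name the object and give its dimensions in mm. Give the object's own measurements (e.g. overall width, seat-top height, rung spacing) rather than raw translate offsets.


A rectangular dining table. The top is 1556×768×40 mm with its upper surface at z = 734 mm. It stands on four round legs of 52 mm diameter, each leg's bounding box inset 43 mm from the nearest pair of top edges, running from the floor to the underside of the top.


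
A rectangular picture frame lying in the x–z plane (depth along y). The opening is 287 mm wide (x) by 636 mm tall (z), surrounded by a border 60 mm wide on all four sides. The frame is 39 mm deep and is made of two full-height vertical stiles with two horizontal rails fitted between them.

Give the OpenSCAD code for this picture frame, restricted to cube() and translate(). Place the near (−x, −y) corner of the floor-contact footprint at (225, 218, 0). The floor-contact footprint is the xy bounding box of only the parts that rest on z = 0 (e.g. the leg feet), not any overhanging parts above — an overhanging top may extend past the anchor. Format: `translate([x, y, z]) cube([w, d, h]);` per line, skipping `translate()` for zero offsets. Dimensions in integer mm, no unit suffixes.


translate([225, 218, 0]) cube([60, 39, 756]);
translate([572, 218, 0]) cube([60, 39, 756]);
translate([285, 218, 0]) cube([287, 39, 60]);
translate([285, 218, 696]) cube([287, 39, 60]);


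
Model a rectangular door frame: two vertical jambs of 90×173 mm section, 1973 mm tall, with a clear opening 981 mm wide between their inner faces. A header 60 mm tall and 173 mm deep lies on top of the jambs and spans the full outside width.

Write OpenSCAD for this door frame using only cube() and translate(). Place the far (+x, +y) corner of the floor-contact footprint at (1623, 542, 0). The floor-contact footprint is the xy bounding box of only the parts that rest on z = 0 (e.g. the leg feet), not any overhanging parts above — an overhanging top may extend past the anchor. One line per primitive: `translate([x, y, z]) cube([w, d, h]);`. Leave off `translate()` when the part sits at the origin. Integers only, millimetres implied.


translate([462, 369, 0]) cube([90, 173, 1973]);
translate([1533, 369, 0]) cube([90, 173, 1973]);
translate([462, 369, 1973]) cube([1161, 173, 60]);


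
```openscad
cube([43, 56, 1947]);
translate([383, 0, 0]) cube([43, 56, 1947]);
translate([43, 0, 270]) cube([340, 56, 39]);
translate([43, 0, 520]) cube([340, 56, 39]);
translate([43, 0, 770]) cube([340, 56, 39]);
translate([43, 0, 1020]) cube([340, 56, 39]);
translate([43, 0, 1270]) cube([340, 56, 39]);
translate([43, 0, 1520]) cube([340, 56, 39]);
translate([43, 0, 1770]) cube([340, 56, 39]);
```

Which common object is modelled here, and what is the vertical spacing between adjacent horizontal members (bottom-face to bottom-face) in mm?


A ladder. The rung spacing is 250 mm.

Two tall 43×56 posts with 7 short bars between them — a ladder. Adjacent rungs sit at z = 270 and z = 520, so the spacing is 520 − 270 = 250 mm.


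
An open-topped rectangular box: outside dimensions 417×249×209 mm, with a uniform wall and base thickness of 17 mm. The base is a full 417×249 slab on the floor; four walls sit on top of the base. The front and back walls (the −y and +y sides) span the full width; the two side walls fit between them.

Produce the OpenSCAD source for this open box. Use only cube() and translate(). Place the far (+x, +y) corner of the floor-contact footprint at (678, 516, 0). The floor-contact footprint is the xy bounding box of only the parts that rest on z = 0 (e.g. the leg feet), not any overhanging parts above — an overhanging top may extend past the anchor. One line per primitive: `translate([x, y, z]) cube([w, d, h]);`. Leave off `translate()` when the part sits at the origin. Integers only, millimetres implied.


translate([261, 267, 0]) cube([417, 249, 17]);
translate([261, 267, 17]) cube([417, 17, 192]);
translate([261, 499, 17]) cube([417, 17, 192]);
translate([261, 284, 17]) cube([17, 215, 192]);
translate([661, 284, 17]) cube([17, 215, 192]);


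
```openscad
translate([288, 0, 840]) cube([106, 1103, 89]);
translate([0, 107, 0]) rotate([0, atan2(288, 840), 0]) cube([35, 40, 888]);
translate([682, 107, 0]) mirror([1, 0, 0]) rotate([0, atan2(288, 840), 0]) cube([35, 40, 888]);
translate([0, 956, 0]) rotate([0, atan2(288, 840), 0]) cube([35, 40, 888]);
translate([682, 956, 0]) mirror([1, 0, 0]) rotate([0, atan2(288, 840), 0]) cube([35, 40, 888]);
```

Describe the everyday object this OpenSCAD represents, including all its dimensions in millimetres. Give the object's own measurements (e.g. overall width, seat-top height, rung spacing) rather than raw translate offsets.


A sawhorse. A 106×1103×89 mm beam (x, y, z) sits on two A-frame leg pairs. Each pair is two raked legs of 35×40 mm section (40 mm along y) splaying symmetrically in x. Each leg rises 840 mm vertically over 288 mm of horizontal reach and is 888 mm long along its own axis. Every leg's outer bottom edge rests on the floor and its outer top edge meets a bottom edge of the beam — the left legs (tilting toward +x) meet the beam's −x bottom edge, the right legs (their mirror images, tilting toward −x) meet its +x bottom edge — so the leg tops tuck under the beam, the beam's underside is 840 mm above the floor, and the feet are 682 mm apart outside-to-outside with the beam centred between them. The two leg pairs are set in 107 mm from either end of the beam.


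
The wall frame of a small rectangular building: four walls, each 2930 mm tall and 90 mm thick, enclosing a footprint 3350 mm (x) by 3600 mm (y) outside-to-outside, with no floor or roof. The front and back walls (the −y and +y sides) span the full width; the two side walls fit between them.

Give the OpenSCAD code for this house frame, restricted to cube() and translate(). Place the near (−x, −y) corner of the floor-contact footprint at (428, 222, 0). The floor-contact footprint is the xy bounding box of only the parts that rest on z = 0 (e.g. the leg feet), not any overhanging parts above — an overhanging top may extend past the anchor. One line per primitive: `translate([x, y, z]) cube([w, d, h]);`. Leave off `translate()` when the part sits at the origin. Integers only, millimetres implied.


translate([428, 222, 0]) cube([3350, 90, 2930]);
translate([428, 3732, 0]) cube([3350, 90, 2930]);
translate([428, 312, 0]) cube([90, 3420, 2930]);
translate([3688, 312, 0]) cube([90, 3420, 2930]);


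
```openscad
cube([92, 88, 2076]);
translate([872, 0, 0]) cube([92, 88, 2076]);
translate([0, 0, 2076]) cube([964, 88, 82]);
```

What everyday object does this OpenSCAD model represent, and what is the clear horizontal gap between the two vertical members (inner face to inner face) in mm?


A door frame. The clear opening width is 780 mm.

Two 2076 mm tall posts with a header on top — a door frame. The left jamb is 92 mm wide at x = 0; the right jamb starts at x = 872. The clear opening is 872 − 92 = 780 mm.


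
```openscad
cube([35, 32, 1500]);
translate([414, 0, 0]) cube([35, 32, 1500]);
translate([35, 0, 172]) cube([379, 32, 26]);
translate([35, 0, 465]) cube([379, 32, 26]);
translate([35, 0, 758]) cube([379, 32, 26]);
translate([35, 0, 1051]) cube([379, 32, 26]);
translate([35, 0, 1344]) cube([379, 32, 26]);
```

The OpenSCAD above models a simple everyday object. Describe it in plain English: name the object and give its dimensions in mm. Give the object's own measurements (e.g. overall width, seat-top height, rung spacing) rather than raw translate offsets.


A straight ladder. Two 35×32 mm vertical rails, 1500 mm tall, stand 449 mm apart (outside-to-outside) with their front faces coplanar on the −y side. 5 rungs, each 32 mm deep and 26 mm tall, span between the inner faces of the rails, front faces flush with the rails. The lowest rung's underside is at z = 172 mm and rungs are spaced 293 mm apart (underside to underside).


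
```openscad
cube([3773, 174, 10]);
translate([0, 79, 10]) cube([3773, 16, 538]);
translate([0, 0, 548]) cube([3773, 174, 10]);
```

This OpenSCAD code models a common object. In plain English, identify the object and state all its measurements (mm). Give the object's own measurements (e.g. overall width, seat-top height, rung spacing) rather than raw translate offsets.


An I-beam lying along x, 3773 mm long. Overall section height 558 mm. Two flanges 174 mm wide (y) and 10 mm thick, one on the floor and one at the top; a web 16 mm thick runs between them, centred on the flange width.


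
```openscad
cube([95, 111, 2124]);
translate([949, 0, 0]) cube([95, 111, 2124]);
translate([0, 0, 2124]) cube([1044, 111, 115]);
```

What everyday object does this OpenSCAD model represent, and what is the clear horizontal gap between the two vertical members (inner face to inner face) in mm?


A door frame. The clear opening width is 854 mm.

Two 2124 mm tall posts with a header on top — a door frame. The left jamb is 95 mm wide at x = 0; the right jamb starts at x = 949. The clear opening is 949 − 95 = 854 mm.


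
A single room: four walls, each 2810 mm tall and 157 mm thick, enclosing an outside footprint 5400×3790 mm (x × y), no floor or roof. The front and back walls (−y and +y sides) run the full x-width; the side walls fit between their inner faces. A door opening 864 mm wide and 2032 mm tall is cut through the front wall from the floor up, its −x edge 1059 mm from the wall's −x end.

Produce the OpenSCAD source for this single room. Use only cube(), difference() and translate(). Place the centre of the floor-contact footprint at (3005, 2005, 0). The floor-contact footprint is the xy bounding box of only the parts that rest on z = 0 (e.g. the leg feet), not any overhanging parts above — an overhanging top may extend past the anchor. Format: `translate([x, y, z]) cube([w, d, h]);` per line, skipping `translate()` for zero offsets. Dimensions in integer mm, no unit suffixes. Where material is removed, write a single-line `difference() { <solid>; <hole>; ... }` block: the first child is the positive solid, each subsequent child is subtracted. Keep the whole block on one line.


difference() { translate([305, 110, 0]) cube([5400, 157, 2810]); translate([1364, 110, 0]) cube([864, 157, 2032]); }
translate([305, 3743, 0]) cube([5400, 157, 2810]);
translate([305, 267, 0]) cube([157, 3476, 2810]);
translate([5548, 267, 0]) cube([157, 3476, 2810]);


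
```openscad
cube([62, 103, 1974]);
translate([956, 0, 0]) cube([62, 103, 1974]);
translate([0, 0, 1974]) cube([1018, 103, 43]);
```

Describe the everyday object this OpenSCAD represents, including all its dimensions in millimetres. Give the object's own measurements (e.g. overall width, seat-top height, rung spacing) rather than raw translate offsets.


A door frame. The clear opening is 894 mm wide and 1974 mm high. Two 62 mm wide jambs, 103 mm deep, stand either side of the opening from the floor to the top of the opening. A 43 mm thick head sits across the top of both jambs, spanning the full outside width of the frame.


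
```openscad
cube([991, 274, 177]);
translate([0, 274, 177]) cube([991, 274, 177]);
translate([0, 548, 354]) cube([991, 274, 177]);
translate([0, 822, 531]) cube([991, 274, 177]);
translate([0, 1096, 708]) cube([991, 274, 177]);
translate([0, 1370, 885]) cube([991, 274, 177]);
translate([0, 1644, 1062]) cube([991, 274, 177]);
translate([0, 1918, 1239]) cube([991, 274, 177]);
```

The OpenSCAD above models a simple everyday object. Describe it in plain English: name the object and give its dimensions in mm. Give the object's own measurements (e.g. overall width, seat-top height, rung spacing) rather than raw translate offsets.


A straight staircase of 8 solid steps. Each step is 991 mm wide (x), 274 mm deep (y, the going) and 177 mm tall (the rise). The first step rests on the floor; each subsequent step sits one going further in +y and one rise higher in +z, directly behind and above the previous step with no overlap.


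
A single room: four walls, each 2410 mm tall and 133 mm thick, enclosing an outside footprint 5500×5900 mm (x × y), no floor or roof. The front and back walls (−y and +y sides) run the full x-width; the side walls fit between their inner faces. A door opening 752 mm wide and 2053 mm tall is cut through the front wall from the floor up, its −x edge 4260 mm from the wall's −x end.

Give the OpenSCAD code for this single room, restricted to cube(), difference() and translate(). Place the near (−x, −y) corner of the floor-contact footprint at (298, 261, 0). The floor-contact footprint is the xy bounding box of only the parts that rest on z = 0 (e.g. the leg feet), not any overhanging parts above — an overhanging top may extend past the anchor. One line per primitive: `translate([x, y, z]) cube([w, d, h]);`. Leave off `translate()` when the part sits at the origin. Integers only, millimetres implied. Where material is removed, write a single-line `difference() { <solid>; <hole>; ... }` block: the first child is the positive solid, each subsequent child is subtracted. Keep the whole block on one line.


difference() { translate([298, 261, 0]) cube([5500, 133, 2410]); translate([4558, 261, 0]) cube([752, 133, 2053]); }
translate([298, 6028, 0]) cube([5500, 133, 2410]);
translate([298, 394, 0]) cube([133, 5634, 2410]);
translate([5665, 394, 0]) cube([133, 5634, 2410]);


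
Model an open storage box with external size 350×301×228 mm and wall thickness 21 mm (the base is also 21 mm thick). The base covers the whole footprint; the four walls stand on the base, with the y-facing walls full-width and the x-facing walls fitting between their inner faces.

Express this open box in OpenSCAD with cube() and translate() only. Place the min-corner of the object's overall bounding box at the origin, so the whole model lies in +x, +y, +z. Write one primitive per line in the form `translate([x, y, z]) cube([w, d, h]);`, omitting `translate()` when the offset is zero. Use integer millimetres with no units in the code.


cube([350, 301, 21]);
translate([0, 0, 21]) cube([350, 21, 207]);
translate([0, 280, 21]) cube([350, 21, 207]);
translate([0, 21, 21]) cube([21, 259, 207]);
translate([329, 21, 21]) cube([21, 259, 207]);


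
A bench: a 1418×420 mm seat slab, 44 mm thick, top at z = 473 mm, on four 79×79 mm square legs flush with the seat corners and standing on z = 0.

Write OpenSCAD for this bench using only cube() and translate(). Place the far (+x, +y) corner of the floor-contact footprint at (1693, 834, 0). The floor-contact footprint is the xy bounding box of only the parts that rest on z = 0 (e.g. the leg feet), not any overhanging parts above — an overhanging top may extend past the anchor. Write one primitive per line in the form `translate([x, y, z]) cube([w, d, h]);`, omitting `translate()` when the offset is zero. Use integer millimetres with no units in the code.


translate([275, 414, 429]) cube([1418, 420, 44]);
translate([275, 414, 0]) cube([79, 79, 429]);
translate([275, 755, 0]) cube([79, 79, 429]);
translate([1614, 414, 0]) cube([79, 79, 429]);
translate([1614, 755, 0]) cube([79, 79, 429]);


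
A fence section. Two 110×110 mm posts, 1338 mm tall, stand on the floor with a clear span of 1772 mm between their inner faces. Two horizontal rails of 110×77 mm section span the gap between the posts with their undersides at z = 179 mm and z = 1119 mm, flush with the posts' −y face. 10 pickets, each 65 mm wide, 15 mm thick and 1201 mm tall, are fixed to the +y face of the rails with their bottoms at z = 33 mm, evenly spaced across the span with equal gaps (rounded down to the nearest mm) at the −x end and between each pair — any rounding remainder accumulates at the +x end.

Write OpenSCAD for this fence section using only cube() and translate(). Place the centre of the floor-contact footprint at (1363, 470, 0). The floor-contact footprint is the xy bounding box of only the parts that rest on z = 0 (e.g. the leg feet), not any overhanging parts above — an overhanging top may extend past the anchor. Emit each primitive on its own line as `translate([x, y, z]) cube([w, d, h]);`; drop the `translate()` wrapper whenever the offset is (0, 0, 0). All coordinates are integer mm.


translate([367, 415, 0]) cube([110, 110, 1338]);
translate([2249, 415, 0]) cube([110, 110, 1338]);
translate([477, 415, 179]) cube([1772, 110, 77]);
translate([477, 415, 1119]) cube([1772, 110, 77]);
translate([579, 525, 33]) cube([65, 15, 1201]);
translate([746, 525, 33]) cube([65, 15, 1201]);
translate([913, 525, 33]) cube([65, 15, 1201]);
translate([1080, 525, 33]) cube([65, 15, 1201]);
translate([1247, 525, 33]) cube([65, 15, 1201]);
translate([1414, 525, 33]) cube([65, 15, 1201]);
translate([1581, 525, 33]) cube([65, 15, 1201]);
translate([1748, 525, 33]) cube([65, 15, 1201]);
translate([1915, 525, 33]) cube([65, 15, 1201]);
translate([2082, 525, 33]) cube([65, 15, 1201]);


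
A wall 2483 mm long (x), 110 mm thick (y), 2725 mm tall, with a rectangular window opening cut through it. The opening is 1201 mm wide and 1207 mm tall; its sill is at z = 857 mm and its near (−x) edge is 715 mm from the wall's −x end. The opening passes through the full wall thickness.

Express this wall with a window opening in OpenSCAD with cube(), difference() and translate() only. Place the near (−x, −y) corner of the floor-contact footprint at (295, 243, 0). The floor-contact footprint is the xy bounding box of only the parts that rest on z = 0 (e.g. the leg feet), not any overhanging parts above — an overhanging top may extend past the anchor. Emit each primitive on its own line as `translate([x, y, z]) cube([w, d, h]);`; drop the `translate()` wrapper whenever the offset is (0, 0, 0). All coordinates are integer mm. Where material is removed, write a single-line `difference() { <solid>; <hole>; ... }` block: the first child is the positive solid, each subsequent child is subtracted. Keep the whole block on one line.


difference() { translate([295, 243, 0]) cube([2483, 110, 2725]); translate([1010, 243, 857]) cube([1201, 110, 1207]); }


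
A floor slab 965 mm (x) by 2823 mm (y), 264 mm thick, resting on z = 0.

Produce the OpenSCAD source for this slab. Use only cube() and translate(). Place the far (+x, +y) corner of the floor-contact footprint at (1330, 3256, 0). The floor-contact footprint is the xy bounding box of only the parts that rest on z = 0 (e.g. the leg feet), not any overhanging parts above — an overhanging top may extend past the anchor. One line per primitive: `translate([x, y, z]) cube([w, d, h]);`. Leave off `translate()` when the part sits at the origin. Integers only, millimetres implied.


translate([365, 433, 0]) cube([965, 2823, 264]);


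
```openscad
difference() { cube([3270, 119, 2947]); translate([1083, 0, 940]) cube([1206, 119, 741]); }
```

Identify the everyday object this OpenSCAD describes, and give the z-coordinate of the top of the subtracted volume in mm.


A wall with a window opening. The window head height is 1681 mm.

A wall with a rectangular opening subtracted — a window. Sill at z = 940, opening 741 mm tall, so the head is at 940 + 741 = 1681 mm.


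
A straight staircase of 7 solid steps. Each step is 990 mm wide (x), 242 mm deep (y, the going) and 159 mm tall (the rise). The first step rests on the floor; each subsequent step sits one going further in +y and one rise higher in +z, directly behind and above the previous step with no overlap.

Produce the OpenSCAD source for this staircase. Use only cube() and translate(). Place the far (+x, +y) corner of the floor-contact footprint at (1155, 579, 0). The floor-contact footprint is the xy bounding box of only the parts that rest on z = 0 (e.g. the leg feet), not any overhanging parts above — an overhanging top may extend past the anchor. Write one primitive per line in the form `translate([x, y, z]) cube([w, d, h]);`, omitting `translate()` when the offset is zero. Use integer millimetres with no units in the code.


translate([165, 337, 0]) cube([990, 242, 159]);
translate([165, 579, 159]) cube([990, 242, 159]);
translate([165, 821, 318]) cube([990, 242, 159]);
translate([165, 1063, 477]) cube([990, 242, 159]);
translate([165, 1305, 636]) cube([990, 242, 159]);
translate([165, 1547, 795]) cube([990, 242, 159]);
translate([165, 1789, 954]) cube([990, 242, 159]);


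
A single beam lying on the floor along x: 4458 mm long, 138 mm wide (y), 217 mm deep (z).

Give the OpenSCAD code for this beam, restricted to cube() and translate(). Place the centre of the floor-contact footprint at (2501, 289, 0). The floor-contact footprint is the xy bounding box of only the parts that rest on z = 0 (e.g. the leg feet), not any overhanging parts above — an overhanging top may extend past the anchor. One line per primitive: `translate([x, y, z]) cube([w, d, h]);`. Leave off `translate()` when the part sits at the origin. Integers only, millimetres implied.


translate([272, 220, 0]) cube([4458, 138, 217]);
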